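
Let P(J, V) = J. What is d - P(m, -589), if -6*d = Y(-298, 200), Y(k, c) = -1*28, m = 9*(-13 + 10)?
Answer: 95/3 ≈ 31.667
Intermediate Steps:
m = -27 (m = 9*(-3) = -27)
Y(k, c) = -28
d = 14/3 (d = -⅙*(-28) = 14/3 ≈ 4.6667)
d - P(m, -589) = 14/3 - 1*(-27) = 14/3 + 27 = 95/3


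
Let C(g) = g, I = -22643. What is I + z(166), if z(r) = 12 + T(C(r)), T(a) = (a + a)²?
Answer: 87593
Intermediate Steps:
T(a) = 4*a² (T(a) = (2*a)² = 4*a²)
z(r) = 12 + 4*r²
I + z(166) = -22643 + (12 + 4*166²) = -22643 + (12 + 4*27556) = -22643 + (12 + 110224) = -22643 + 110236 = 87593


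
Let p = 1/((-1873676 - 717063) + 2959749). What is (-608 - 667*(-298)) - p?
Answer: 73122283579/369010 ≈ 1.9816e+5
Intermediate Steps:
p = 1/369010 (p = 1/(-2590739 + 2959749) = 1/369010 ≈ 2.7100e-6)
(-608 - 667*(-298)) - p = (-608 - 667*(-298)) - 1*1/369010 = (-608 + 198766) - 1/369010 = 198158 - 1/369010 = 73122283579/369010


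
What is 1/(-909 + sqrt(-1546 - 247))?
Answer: -909/828074 - I*sqrt(1793)/828074 ≈ -0.0010977 - 5.1135e-5*I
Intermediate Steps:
1/(-909 + sqrt(-1546 - 247)) = 1/(-909 + sqrt(-1793)) = 1/(-909 + I*sqrt(1793))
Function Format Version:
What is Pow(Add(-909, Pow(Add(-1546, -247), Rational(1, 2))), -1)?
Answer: Add(Rational(-909, 828074), Mul(Rational(-1, 828074), I, Pow(1793, Rational(1, 2)))) ≈ Add(-0.0010977, Mul(-5.1135e-5, I))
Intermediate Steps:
Pow(Add(-909, Pow(Add(-1546, -247), Rational(1, 2))), -1) = Pow(Add(-909, Pow(-1793, Rational(1, 2))), -1) = Pow(Add(-909, Mul(I, Pow(1793, Rational(1, 2)))), -1)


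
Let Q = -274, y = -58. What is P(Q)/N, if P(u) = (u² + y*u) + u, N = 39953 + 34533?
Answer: 45347/37243 ≈ 1.2176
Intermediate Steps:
N = 74486
P(u) = u² - 57*u (P(u) = (u² - 58*u) + u = u² - 57*u)
P(Q)/N = -274*(-57 - 274)/74486 = -274*(-331)*(1/74486) = 90694*(1/74486) = 45347/37243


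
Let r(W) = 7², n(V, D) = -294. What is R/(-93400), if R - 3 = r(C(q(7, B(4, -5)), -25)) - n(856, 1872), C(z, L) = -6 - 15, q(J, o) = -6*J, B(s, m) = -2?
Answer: -173/46700 ≈ -0.0037045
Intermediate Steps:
C(z, L) = -21
r(W) = 49
R = 346 (R = 3 + (49 - 1*(-294)) = 3 + (49 + 294) = 3 + 343 = 346)
R/(-93400) = 346/(-93400) = 346*(-1/93400) = -173/46700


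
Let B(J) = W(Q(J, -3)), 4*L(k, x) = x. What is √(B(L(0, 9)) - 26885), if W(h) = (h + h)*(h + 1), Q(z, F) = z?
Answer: 7*I*√8774/4 ≈ 163.92*I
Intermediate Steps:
W(h) = 2*h*(1 + h) (W(h) = (2*h)*(1 + h) = 2*h*(1 + h))
L(k, x) = x/4
B(J) = 2*J*(1 + J)
√(B(L(0, 9)) - 26885) = √(2*((¼)*9)*(1 + (¼)*9) - 26885) = √(2*(9/4)*(1 + 9/4) - 26885) = √(2*(9/4)*(13/4) - 26885) = √(117/8 - 26885) = √(-214963/8) = 7*I*√8774/4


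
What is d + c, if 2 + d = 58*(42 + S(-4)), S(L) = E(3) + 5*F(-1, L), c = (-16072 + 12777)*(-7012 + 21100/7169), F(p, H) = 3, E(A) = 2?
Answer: 165591440740/7169 ≈ 2.3098e+7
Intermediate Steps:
c = 165566922760/7169 (c = -3295*(-7012 + 21100*(1/7169)) = -3295*(-7012 + 21100/7169) = -3295*(-50247928/7169) = 165566922760/7169 ≈ 2.3095e+7)
S(L) = 17 (S(L) = 2 + 5*3 = 2 + 15 = 17)
d = 3420 (d = -2 + 58*(42 + 17) = -2 + 58*59 = -2 + 3422 = 3420)
d + c = 3420 + 165566922760/7169 = 165591440740/7169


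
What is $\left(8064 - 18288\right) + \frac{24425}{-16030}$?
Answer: $- \frac{32783029}{3206} \approx -10226.0$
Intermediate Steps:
$\left(8064 - 18288\right) + \frac{24425}{-16030} = -10224 + 24425 \left(- \frac{1}{16030}\right) = -10224 - \frac{4885}{3206} = - \frac{32783029}{3206}$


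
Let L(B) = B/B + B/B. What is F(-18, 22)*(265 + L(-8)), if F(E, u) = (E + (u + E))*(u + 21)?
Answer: -160734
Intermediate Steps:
L(B) = 2 (L(B) = 1 + 1 = 2)
F(E, u) = (21 + u)*(u + 2*E) (F(E, u) = (E + (E + u))*(21 + u) = (u + 2*E)*(21 + u) = (21 + u)*(u + 2*E))
F(-18, 22)*(265 + L(-8)) = (22² + 21*22 + 42*(-18) + 2*(-18)*22)*(265 + 2) = (484 + 462 - 756 - 792)*267 = -602*267 = -160734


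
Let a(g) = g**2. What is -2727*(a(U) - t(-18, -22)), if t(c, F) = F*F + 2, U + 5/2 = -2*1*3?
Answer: 4513185/4 ≈ 1.1283e+6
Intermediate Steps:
U = -17/2 (U = -5/2 - 2*1*3 = -5/2 - 2*3 = -5/2 - 6 = -17/2 ≈ -8.5000)
t(c, F) = 2 + F**2 (t(c, F) = F**2 + 2 = 2 + F**2)
-2727*(a(U) - t(-18, -22)) = -2727*((-17/2)**2 - (2 + (-22)**2)) = -2727*(289/4 - (2 + 484)) = -2727*(289/4 - 1*486) = -2727*(289/4 - 486) = -2727*(-1655/4) = 4513185/4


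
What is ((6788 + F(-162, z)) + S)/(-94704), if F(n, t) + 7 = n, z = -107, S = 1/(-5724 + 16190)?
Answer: -23091485/330390688 ≈ -0.069891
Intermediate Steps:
S = 1/10466 ≈ 9.5548e-5
F(n, t) = -7 + n
((6788 + F(-162, z)) + S)/(-94704) = ((6788 + (-7 - 162)) + 1/10466)/(-94704) = ((6788 - 169) + 1/10466)*(-1/94704) = (6619 + 1/10466)*(-1/94704) = (69274455/10466)*(-1/94704) = -23091485/330390688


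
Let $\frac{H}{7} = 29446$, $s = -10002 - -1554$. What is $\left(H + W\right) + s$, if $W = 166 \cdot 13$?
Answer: $199832$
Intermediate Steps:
$s = -8448$ ($s = -10002 + 1554 = -8448$)
$H = 206122$ ($H = 7 \cdot 29446 = 206122$)
$W = 2158$
$\left(H + W\right) + s = \left(206122 + 2158\right) - 8448 = 208280 - 8448 = 199832$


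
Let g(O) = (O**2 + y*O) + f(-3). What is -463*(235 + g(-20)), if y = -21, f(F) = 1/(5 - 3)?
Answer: -977393/2 ≈ -4.8870e+5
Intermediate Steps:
f(F) = 1/2
g(O) = 1/2 + O**2 - 21*O (g(O) = (O**2 - 21*O) + 1/2 = 1/2 + O**2 - 21*O)
-463*(235 + g(-20)) = -463*(235 + (1/2 + (-20)**2 - 21*(-20))) = -463*(235 + (1/2 + 400 + 420)) = -463*(235 + 1641/2) = -463*2111/2 = -977393/2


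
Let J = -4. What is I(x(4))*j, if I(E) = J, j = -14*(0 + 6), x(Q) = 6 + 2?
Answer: 336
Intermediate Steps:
x(Q) = 8
j = -84 (j = -14*6 = -84)
I(E) = -4
I(x(4))*j = -4*(-84) = 336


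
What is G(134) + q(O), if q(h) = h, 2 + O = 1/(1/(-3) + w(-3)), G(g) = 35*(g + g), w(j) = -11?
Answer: 318849/34 ≈ 9377.9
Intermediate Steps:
G(g) = 70*g (G(g) = 35*(2*g) = 70*g)
O = -71/34 (O = -2 + 1/(1/(-3) - 11) = -2 + 1/(-⅓ - 11) = -2 + 1/(-34/3) = -2 - 3/34 = -71/34 ≈ -2.0882)
G(134) + q(O) = 70*134 - 71/34 = 9380 - 71/34 = 318849/34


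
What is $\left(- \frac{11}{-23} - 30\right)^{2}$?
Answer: $\frac{461041}{529} \approx 871.53$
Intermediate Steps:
$\left(- \frac{11}{-23} - 30\right)^{2} = \left(\left(-11\right) \left(- \frac{1}{23}\right) - 30\right)^{2} = \left(\frac{11}{23} - 30\right)^{2} = \left(- \frac{679}{23}\right)^{2} = \frac{461041}{529}$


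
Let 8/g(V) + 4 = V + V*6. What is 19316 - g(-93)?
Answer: 12651988/655 ≈ 19316.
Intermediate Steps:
g(V) = 8/(-4 + 7*V) (g(V) = 8/(-4 + (V + V*6)) = 8/(-4 + (V + 6*V)) = 8/(-4 + 7*V))
19316 - g(-93) = 19316 - 8/(-4 + 7*(-93)) = 19316 - 8/(-4 - 651) = 19316 - 8/(-655) = 19316 - 8*(-1)/655 = 19316 - 1*(-8/655) = 19316 + 8/655 = 12651988/655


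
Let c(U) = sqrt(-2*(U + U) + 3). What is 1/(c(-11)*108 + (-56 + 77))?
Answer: -7/182589 + 12*sqrt(47)/60863 ≈ 0.0013134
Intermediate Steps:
c(U) = sqrt(3 - 4*U) (c(U) = sqrt(-4*U + 3) = sqrt(3 - 4*U))
1/(c(-11)*108 + (-56 + 77)) = 1/(sqrt(3 - 4*(-11))*108 + (-56 + 77)) = 1/(sqrt(3 + 44)*108 + 21) = 1/(sqrt(47)*108 + 21) = 1/(108*sqrt(47) + 21) = 1/(21 + 108*sqrt(47))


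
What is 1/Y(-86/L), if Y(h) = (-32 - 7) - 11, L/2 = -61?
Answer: -1/50 ≈ -0.020000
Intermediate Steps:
L = -122 (L = 2*(-61) = -122)
Y(h) = -50 (Y(h) = -39 - 11 = -50)
1/Y(-86/L) = 1/(-50) = -1/50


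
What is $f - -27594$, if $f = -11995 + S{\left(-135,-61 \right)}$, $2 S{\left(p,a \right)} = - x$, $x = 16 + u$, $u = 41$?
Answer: $\frac{31141}{2} \approx 15571.0$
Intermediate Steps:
$x = 57$ ($x = 16 + 41 = 57$)
$S{\left(p,a \right)} = - \frac{57}{2}$ ($S{\left(p,a \right)} = \frac{\left(-1\right) 57}{2} = \frac{1}{2} \left(-57\right) = - \frac{57}{2}$)
$f = - \frac{24047}{2}$ ($f = -11995 - \frac{57}{2} = - \frac{24047}{2} \approx -12024.0$)
$f - -27594 = - \frac{24047}{2} - -27594 = - \frac{24047}{2} + 27594 = \frac{31141}{2}$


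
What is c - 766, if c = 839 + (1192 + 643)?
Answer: 1908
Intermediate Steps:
c = 2674 (c = 839 + 1835 = 2674)
c - 766 = 2674 - 766 = 1908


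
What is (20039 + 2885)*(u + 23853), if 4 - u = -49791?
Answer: 1688306752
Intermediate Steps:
u = 49795 (u = 4 - 1*(-49791) = 4 + 49791 = 49795)
(20039 + 2885)*(u + 23853) = (20039 + 2885)*(49795 + 23853) = 22924*73648 = 1688306752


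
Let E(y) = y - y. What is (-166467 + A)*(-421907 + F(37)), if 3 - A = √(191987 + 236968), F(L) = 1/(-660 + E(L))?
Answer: 3862777990512/55 + 278458621*√428955/660 ≈ 7.0509e+10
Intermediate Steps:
E(y) = 0
F(L) = -1/660 (F(L) = 1/(-660 + 0) = 1/(-660) = -1/660)
A = 3 - √428955 (A = 3 - √(191987 + 236968) = 3 - √428955 ≈ -651.95)
(-166467 + A)*(-421907 + F(37)) = (-166467 + (3 - √428955))*(-421907 - 1/660) = (-166464 - √428955)*(-278458621/660) = 3862777990512/55 + 278458621*√428955/660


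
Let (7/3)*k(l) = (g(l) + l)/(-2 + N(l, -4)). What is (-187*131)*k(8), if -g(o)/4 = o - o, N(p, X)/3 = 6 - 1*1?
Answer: -587928/91 ≈ -6460.8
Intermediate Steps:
N(p, X) = 15 (N(p, X) = 3*(6 - 1*1) = 3*(6 - 1) = 3*5 = 15)
g(o) = 0 (g(o) = -4*(o - o) = -4*0 = 0)
k(l) = 3*l/91 (k(l) = 3*((0 + l)/(-2 + 15))/7 = 3*(l/13)/7 = 3*l/91)
(-187*131)*k(8) = (-187*131)*((3/91)*8) = -24497*24/91 = -587928/91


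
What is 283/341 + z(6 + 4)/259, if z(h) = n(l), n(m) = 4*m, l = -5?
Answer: 66477/88319 ≈ 0.75269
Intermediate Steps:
z(h) = -20 (z(h) = 4*(-5) = -20)
283/341 + z(6 + 4)/259 = 283/341 - 20/259 = 66477/88319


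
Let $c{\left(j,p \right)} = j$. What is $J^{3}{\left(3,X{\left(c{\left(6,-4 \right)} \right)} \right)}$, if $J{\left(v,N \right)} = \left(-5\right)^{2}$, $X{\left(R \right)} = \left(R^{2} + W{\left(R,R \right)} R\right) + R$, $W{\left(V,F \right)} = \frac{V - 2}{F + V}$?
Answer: $15625$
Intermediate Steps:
$W{\left(V,F \right)} = \frac{-2 + V}{F + V}$
$X{\left(R \right)} = -1 + R^{2} + \frac{3 R}{2}$ ($X{\left(R \right)} = \left(R^{2} + \frac{-2 + R}{R + R} R\right) + R = \left(R^{2} + \frac{-2 + R}{2 R} R\right) + R = \left(R^{2} + \left(-1 + \frac{R}{2}\right)\right) + R = \left(-1 + R^{2} + \frac{R}{2}\right) + R = -1 + R^{2} + \frac{3 R}{2}$)
$J{\left(v,N \right)} = 25$
$J^{3}{\left(3,X{\left(c{\left(6,-4 \right)} \right)} \right)} = 25^{3} = 15625$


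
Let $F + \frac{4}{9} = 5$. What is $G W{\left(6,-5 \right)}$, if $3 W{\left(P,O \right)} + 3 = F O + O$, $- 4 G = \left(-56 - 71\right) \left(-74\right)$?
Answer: $\frac{1301623}{54} \approx 24104.0$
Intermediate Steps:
$F = \frac{41}{9}$ ($F = - \frac{4}{9} + 5 = \frac{41}{9} \approx 4.5556$)
$G = - \frac{4699}{2}$ ($G = - \frac{\left(-56 - 71\right) \left(-74\right)}{4} = - \frac{\left(-127\right) \left(-74\right)}{4} = \left(- \frac{1}{4}\right) 9398 = - \frac{4699}{2} \approx -2349.5$)
$W{\left(P,O \right)} = -1 + \frac{50 O}{27}$ ($W{\left(P,O \right)} = -1 + \frac{\frac{41 O}{9} + O}{3} = -1 + \frac{\frac{50}{9} O}{3} = -1 + \frac{50 O}{27}$)
$G W{\left(6,-5 \right)} = - \frac{4699 \left(-1 + \frac{50}{27} \left(-5\right)\right)}{2} = - \frac{4699 \left(-1 - \frac{250}{27}\right)}{2} = \left(- \frac{4699}{2}\right) \left(- \frac{277}{27}\right) = \frac{1301623}{54}$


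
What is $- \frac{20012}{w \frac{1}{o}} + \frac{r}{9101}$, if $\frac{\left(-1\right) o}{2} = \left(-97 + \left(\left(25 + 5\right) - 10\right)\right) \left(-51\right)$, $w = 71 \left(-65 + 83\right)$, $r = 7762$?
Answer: $\frac{238408791814}{1938513} \approx 1.2299 \cdot 10^{5}$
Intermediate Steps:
$w = 1278$ ($w = 71 \cdot 18 = 1278$)
$o = -7854$ ($o = - 2 \left(-97 + \left(\left(25 + 5\right) - 10\right)\right) \left(-51\right) = - 2 \left(-97 + \left(30 - 10\right)\right) \left(-51\right) = - 2 \left(-97 + 20\right) \left(-51\right) = - 2 \left(\left(-77\right) \left(-51\right)\right) = \left(-2\right) 3927 = -7854$)
$- \frac{20012}{w \frac{1}{o}} + \frac{r}{9101} = - \frac{20012}{1278 \frac{1}{-7854}} + \frac{7762}{9101} = - \frac{20012}{1278 \left(- \frac{1}{7854}\right)} + 7762 \cdot \frac{1}{9101} = - \frac{20012}{- \frac{213}{1309}} + \frac{7762}{9101} = \left(-20012\right) \left(- \frac{1309}{213}\right) + \frac{7762}{9101} = \frac{26195708}{213} + \frac{7762}{9101} = \frac{238408791814}{1938513}$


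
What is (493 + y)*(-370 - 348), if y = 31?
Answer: -376232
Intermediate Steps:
(493 + y)*(-370 - 348) = (493 + 31)*(-370 - 348) = 524*(-718) = -376232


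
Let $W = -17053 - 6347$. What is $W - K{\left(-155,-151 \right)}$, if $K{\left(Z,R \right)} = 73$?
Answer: $-23473$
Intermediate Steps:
$W = -23400$
$W - K{\left(-155,-151 \right)} = -23400 - 73 = -23473$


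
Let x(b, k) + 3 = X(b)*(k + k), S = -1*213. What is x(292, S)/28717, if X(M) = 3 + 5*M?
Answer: -623241/28717 ≈ -21.703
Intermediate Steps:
S = -213
x(b, k) = -3 + 2*k*(3 + 5*b) (x(b, k) = -3 + (3 + 5*b)*(k + k) = -3 + (3 + 5*b)*(2*k) = -3 + 2*k*(3 + 5*b))
x(292, S)/28717 = (-3 + 2*(-213)*(3 + 5*292))/28717 = (-3 + 2*(-213)*(3 + 1460))*(1/28717) = (-3 + 2*(-213)*1463)*(1/28717) = (-3 - 623238)*(1/28717) = -623241*1/28717 = -623241/28717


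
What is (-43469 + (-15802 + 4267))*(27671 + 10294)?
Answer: -2088226860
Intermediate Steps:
(-43469 + (-15802 + 4267))*(27671 + 10294) = (-43469 - 11535)*37965 = -55004*37965 = -2088226860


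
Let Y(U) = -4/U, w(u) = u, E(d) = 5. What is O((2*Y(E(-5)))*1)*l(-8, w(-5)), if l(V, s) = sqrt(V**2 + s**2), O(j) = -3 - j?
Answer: -7*sqrt(89)/5 ≈ -13.208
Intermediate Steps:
O((2*Y(E(-5)))*1)*l(-8, w(-5)) = (-3 - 2*(-4/5))*sqrt((-8)**2 + (-5)**2) = (-3 - 2*(-4*1/5))*sqrt(64 + 25) = (-3 - 2*(-4/5))*sqrt(89) = (-3 - (-8)/5)*sqrt(89) = (-3 - 1*(-8/5))*sqrt(89) = (-3 + 8/5)*sqrt(89) = -7*sqrt(89)/5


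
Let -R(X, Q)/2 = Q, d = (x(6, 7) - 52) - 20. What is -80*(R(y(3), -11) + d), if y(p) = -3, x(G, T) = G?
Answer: 3520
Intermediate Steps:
d = -66 (d = (6 - 52) - 20 = -46 - 20 = -66)
R(X, Q) = -2*Q
-80*(R(y(3), -11) + d) = -80*(-2*(-11) - 66) = -80*(22 - 66) = -80*(-44) = 3520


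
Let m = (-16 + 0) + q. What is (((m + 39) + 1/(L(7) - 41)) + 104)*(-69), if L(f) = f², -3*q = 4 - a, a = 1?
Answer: -69621/8 ≈ -8702.6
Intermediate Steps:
q = -1 (q = -(4 - 1*1)/3 = -(4 - 1)/3 = -⅓*3 = -1)
m = -17 (m = (-16 + 0) - 1 = -16 - 1 = -17)
(((m + 39) + 1/(L(7) - 41)) + 104)*(-69) = (((-17 + 39) + 1/(7² - 41)) + 104)*(-69) = ((22 + 1/(49 - 41)) + 104)*(-69) = ((22 + 1/8) + 104)*(-69) = ((22 + ⅛) + 104)*(-69) = (177/8 + 104)*(-69) = (1009/8)*(-69) = -69621/8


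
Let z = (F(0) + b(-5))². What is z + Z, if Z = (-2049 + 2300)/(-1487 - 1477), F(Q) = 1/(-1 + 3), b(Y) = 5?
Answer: 44705/1482 ≈ 30.165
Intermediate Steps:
F(Q) = ½ (F(Q) = 1/2 = ½)
z = 121/4 (z = (½ + 5)² = (11/2)² = 121/4 ≈ 30.250)
Z = -251/2964 (Z = 251/(-2964) = 251*(-1/2964) = -251/2964 ≈ -0.084683)
z + Z = 121/4 - 251/2964 = 44705/1482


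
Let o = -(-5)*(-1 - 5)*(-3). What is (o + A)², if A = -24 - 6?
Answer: 3600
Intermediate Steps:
A = -30
o = 90 (o = -(-5)*(-6)*(-3) = -5*6*(-3) = -30*(-3) = 90)
(o + A)² = (90 - 30)² = 60² = 3600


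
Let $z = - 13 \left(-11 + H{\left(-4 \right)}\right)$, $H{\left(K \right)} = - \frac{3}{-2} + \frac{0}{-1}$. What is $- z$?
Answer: $- \frac{247}{2} \approx -123.5$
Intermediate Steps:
$H{\left(K \right)} = \frac{3}{2}$ ($H{\left(K \right)} = \left(-3\right) \left(- \frac{1}{2}\right) + 0 \left(-1\right) = \frac{3}{2} + 0 = \frac{3}{2}$)
$z = \frac{247}{2}$ ($z = - 13 \left(-11 + \frac{3}{2}\right) = \left(-13\right) \left(- \frac{19}{2}\right) = \frac{247}{2} \approx 123.5$)
$- z = \left(-1\right) \frac{247}{2} = - \frac{247}{2}$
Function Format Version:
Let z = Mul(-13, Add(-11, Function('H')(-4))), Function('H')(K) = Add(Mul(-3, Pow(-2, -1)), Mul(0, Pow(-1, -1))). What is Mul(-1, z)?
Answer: Rational(-247, 2) ≈ -123.50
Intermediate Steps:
Function('H')(K) = Rational(3, 2) (Function('H')(K) = Add(Mul(-3, Rational(-1, 2)), Mul(0, -1)) = Add(Rational(3, 2), 0) = Rational(3, 2))
z = Rational(247, 2) (z = Mul(-13, Add(-11, Rational(3, 2))) = Mul(-13, Rational(-19, 2)) = Rational(247, 2) ≈ 123.50)
Mul(-1, z) = Mul(-1, Rational(247, 2)) = Rational(-247, 2)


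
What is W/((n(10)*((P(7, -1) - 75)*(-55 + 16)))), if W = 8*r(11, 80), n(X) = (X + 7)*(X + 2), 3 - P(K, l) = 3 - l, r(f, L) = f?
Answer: 11/75582 ≈ 0.00014554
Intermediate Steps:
P(K, l) = l (P(K, l) = 3 - (3 - l) = 3 + (-3 + l) = l)
n(X) = (2 + X)*(7 + X) (n(X) = (7 + X)*(2 + X) = (2 + X)*(7 + X))
W = 88 (W = 8*11 = 88)
W/((n(10)*((P(7, -1) - 75)*(-55 + 16)))) = 88/(((14 + 10² + 9*10)*((-1 - 75)*(-55 + 16)))) = 88/(((14 + 100 + 90)*(-76*(-39)))) = 88/((204*2964)) = 88/604656 = 88*(1/604656) = 11/75582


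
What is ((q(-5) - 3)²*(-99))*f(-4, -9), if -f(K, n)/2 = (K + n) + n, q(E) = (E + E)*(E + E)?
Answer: -40985604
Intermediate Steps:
q(E) = 4*E² (q(E) = (2*E)*(2*E) = 4*E²)
f(K, n) = -4*n - 2*K (f(K, n) = -2*((K + n) + n) = -2*(K + 2*n) = -4*n - 2*K)
((q(-5) - 3)²*(-99))*f(-4, -9) = ((4*(-5)² - 3)²*(-99))*(-4*(-9) - 2*(-4)) = ((4*25 - 3)²*(-99))*(36 + 8) = ((100 - 3)²*(-99))*44 = (97²*(-99))*44 = (9409*(-99))*44 = -931491*44 = -40985604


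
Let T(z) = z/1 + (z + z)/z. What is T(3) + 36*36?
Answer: 1301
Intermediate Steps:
T(z) = 2 + z (T(z) = z*1 + (2*z)/z = z + 2 = 2 + z)
T(3) + 36*36 = (2 + 3) + 36*36 = 5 + 1296 = 1301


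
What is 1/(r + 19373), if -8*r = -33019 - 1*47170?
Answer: 8/235173 ≈ 3.4017e-5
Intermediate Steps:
r = 80189/8 (r = -(-33019 - 1*47170)/8 = -(-33019 - 47170)/8 = -⅛*(-80189) = 80189/8 ≈ 10024.)
1/(r + 19373) = 1/(80189/8 + 19373) = 1/(235173/8) = 8/235173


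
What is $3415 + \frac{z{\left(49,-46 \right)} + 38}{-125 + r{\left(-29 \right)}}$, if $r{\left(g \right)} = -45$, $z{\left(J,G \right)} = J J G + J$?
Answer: $\frac{690909}{170} \approx 4064.2$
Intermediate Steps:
$z{\left(J,G \right)} = J + G J^{2}$ ($z{\left(J,G \right)} = J^{2} G + J = G J^{2} + J = J + G J^{2}$)
$3415 + \frac{z{\left(49,-46 \right)} + 38}{-125 + r{\left(-29 \right)}} = 3415 + \frac{49 \left(1 - 2254\right) + 38}{-125 - 45} = 3415 + \frac{49 \left(1 - 2254\right) + 38}{-170} = 3415 + \left(49 \left(-2253\right) + 38\right) \left(- \frac{1}{170}\right) = 3415 + \left(-110397 + 38\right) \left(- \frac{1}{170}\right) = 3415 - - \frac{110359}{170} = 3415 + \frac{110359}{170} = \frac{690909}{170}$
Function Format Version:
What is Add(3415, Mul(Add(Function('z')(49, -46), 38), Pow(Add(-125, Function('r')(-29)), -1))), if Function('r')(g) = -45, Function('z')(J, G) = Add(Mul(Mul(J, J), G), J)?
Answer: Rational(690909, 170) ≈ 4064.2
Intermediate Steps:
Function('z')(J, G) = Add(J, Mul(G, Pow(J, 2))) (Function('z')(J, G) = Add(Mul(Pow(J, 2), G), J) = Add(Mul(G, Pow(J, 2)), J) = Add(J, Mul(G, Pow(J, 2))))
Add(3415, Mul(Add(Function('z')(49, -46), 38), Pow(Add(-125, Function('r')(-29)), -1))) = Add(3415, Mul(Add(Mul(49, Add(1, Mul(-46, 49))), 38), Pow(Add(-125, -45), -1))) = Add(3415, Mul(Add(Mul(49, Add(1, -2254)), 38), Pow(-170, -1))) = Add(3415, Mul(Add(Mul(49, -2253), 38), Rational(-1, 170))) = Add(3415, Mul(Add(-110397, 38), Rational(-1, 170))) = Add(3415, Mul(-110359, Rational(-1, 170))) = Add(3415, Rational(110359, 170)) = Rational(690909, 170)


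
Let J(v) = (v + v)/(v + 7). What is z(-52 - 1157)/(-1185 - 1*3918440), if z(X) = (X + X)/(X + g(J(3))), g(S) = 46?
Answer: -2418/4558523875 ≈ -5.3043e-7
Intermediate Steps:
J(v) = 2*v/(7 + v) (J(v) = (2*v)/(7 + v) = 2*v/(7 + v))
z(X) = 2*X/(46 + X) (z(X) = (X + X)/(X + 46) = (2*X)/(46 + X) = 2*X/(46 + X))
z(-52 - 1157)/(-1185 - 1*3918440) = (2*(-52 - 1157)/(46 + (-52 - 1157)))/(-1185 - 1*3918440) = (2*(-1209)/(46 - 1209))/(-1185 - 3918440) = (2*(-1209)/(-1163))/(-3919625) = (2*(-1209)*(-1/1163))*(-1/3919625) = (2418/1163)*(-1/3919625) = -2418/4558523875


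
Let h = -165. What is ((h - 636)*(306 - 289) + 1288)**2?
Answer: 152004241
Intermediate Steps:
((h - 636)*(306 - 289) + 1288)**2 = ((-165 - 636)*(306 - 289) + 1288)**2 = (-801*17 + 1288)**2 = (-13617 + 1288)**2 = (-12329)**2 = 152004241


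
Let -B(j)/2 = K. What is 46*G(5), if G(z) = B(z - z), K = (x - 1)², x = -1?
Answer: -368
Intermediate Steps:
K = 4 (K = (-1 - 1)² = (-2)² = 4)
B(j) = -8 (B(j) = -2*4 = -8)
G(z) = -8
46*G(5) = 46*(-8) = -368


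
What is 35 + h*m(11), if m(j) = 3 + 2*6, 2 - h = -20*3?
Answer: 965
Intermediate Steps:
h = 62 (h = 2 - (-20)*3 = 2 - 1*(-60) = 2 + 60 = 62)
m(j) = 15 (m(j) = 3 + 12 = 15)
35 + h*m(11) = 35 + 62*15 = 35 + 930 = 965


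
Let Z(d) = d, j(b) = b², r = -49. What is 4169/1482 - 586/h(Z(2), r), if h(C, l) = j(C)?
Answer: -106472/741 ≈ -143.69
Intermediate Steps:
h(C, l) = C²
4169/1482 - 586/h(Z(2), r) = 4169/1482 - 586/(2²) = 4169*(1/1482) - 586/4 = 4169/1482 - 586*¼ = 4169/1482 - 293/2 = -106472/741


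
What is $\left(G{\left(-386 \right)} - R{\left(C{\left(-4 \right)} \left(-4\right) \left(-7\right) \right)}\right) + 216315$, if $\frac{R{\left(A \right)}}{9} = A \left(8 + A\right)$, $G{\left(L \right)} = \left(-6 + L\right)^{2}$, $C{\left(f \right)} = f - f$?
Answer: $369979$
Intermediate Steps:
$C{\left(f \right)} = 0$
$R{\left(A \right)} = 9 A \left(8 + A\right)$
$\left(G{\left(-386 \right)} - R{\left(C{\left(-4 \right)} \left(-4\right) \left(-7\right) \right)}\right) + 216315 = \left(\left(-6 - 386\right)^{2} - 9 \cdot 0 \left(-4\right) \left(-7\right) \left(8 + 0 \left(-4\right) \left(-7\right)\right)\right) + 216315 = \left(\left(-392\right)^{2} - 9 \cdot 0 \left(-7\right) \left(8 + 0 \left(-7\right)\right)\right) + 216315 = \left(153664 - 9 \cdot 0 \left(8 + 0\right)\right) + 216315 = \left(153664 - 9 \cdot 0 \cdot 8\right) + 216315 = \left(153664 - 0\right) + 216315 = \left(153664 + 0\right) + 216315 = 153664 + 216315 = 369979$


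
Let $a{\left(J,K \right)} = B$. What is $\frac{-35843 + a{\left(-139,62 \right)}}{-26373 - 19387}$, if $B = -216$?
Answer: $\frac{36059}{45760} \approx 0.788$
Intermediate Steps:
$a{\left(J,K \right)} = -216$
$\frac{-35843 + a{\left(-139,62 \right)}}{-26373 - 19387} = \frac{-35843 - 216}{-26373 - 19387} = - \frac{36059}{-45760} = \left(-36059\right) \left(- \frac{1}{45760}\right) = \frac{36059}{45760}$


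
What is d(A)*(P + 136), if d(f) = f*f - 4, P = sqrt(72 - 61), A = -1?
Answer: -408 - 3*sqrt(11) ≈ -417.95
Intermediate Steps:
P = sqrt(11) ≈ 3.3166
d(f) = -4 + f**2 (d(f) = f**2 - 4 = -4 + f**2)
d(A)*(P + 136) = (-4 + (-1)**2)*(sqrt(11) + 136) = (-4 + 1)*(136 + sqrt(11)) = -3*(136 + sqrt(11)) = -408 - 3*sqrt(11)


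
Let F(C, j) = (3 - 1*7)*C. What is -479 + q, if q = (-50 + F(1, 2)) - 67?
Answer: -600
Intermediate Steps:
F(C, j) = -4*C (F(C, j) = (3 - 7)*C = -4*C)
q = -121 (q = (-50 - 4*1) - 67 = (-50 - 4) - 67 = -54 - 67 = -121)
-479 + q = -479 - 121 = -600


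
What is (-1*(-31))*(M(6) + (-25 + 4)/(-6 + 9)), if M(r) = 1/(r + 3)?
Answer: -1922/9 ≈ -213.56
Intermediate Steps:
M(r) = 1/(3 + r)
(-1*(-31))*(M(6) + (-25 + 4)/(-6 + 9)) = (-1*(-31))*(1/(3 + 6) + (-25 + 4)/(-6 + 9)) = 31*(1/9 - 21/3) = 31*(⅑ - 21*⅓) = 31*(⅑ - 7) = 31*(-62/9) = -1922/9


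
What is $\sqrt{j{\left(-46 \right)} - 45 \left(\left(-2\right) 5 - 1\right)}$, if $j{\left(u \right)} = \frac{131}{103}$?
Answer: $\frac{2 \sqrt{1316237}}{103} \approx 22.277$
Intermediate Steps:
$j{\left(u \right)} = \frac{131}{103}$ ($j{\left(u \right)} = 131 \cdot \frac{1}{103} = \frac{131}{103}$)
$\sqrt{j{\left(-46 \right)} - 45 \left(\left(-2\right) 5 - 1\right)} = \sqrt{\frac{131}{103} - 45 \left(\left(-2\right) 5 - 1\right)} = \sqrt{\frac{131}{103} - 45 \left(-10 - 1\right)} = \sqrt{\frac{131}{103} - -495} = \sqrt{\frac{131}{103} + 495} = \sqrt{\frac{51116}{103}} = \frac{2 \sqrt{1316237}}{103}$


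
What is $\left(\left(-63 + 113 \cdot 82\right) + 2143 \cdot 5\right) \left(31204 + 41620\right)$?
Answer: $1450508432$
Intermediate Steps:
$\left(\left(-63 + 113 \cdot 82\right) + 2143 \cdot 5\right) \left(31204 + 41620\right) = \left(\left(-63 + 9266\right) + 10715\right) 72824 = \left(9203 + 10715\right) 72824 = 19918 \cdot 72824 = 1450508432$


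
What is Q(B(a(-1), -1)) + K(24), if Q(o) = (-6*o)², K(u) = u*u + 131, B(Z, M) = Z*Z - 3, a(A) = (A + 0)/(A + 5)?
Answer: 65129/64 ≈ 1017.6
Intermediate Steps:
a(A) = A/(5 + A)
B(Z, M) = -3 + Z² (B(Z, M) = Z² - 3 = -3 + Z²)
K(u) = 131 + u² (K(u) = u² + 131 = 131 + u²)
Q(o) = 36*o²
Q(B(a(-1), -1)) + K(24) = 36*(-3 + (-1/(5 - 1))²)² + (131 + 24²) = 36*(-3 + (-1/4)²)² + (131 + 576) = 36*(-3 + (-1*¼)²)² + 707 = 36*(-3 + (-¼)²)² + 707 = 36*(-3 + 1/16)² + 707 = 36*(-47/16)² + 707 = 36*(2209/256) + 707 = 19881/64 + 707 = 65129/64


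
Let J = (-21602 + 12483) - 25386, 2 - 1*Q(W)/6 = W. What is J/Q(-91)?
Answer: -34505/558 ≈ -61.837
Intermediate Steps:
Q(W) = 12 - 6*W
J = -34505 (J = -9119 - 25386 = -34505)
J/Q(-91) = -34505/(12 - 6*(-91)) = -34505/(12 + 546) = -34505/558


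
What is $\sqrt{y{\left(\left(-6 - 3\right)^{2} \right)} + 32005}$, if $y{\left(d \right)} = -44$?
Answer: $\sqrt{31961} \approx 178.78$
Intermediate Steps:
$\sqrt{y{\left(\left(-6 - 3\right)^{2} \right)} + 32005} = \sqrt{-44 + 32005} = \sqrt{31961}$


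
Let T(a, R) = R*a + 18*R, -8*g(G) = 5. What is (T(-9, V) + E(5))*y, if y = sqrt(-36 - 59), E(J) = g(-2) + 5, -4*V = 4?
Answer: -37*I*sqrt(95)/8 ≈ -45.079*I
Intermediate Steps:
V = -1 (V = -1/4*4 = -1)
g(G) = -5/8 (g(G) = -1/8*5 = -5/8)
E(J) = 35/8 (E(J) = -5/8 + 5 = 35/8)
T(a, R) = 18*R + R*a
y = I*sqrt(95) (y = sqrt(-95) = I*sqrt(95) ≈ 9.7468*I)
(T(-9, V) + E(5))*y = (-(18 - 9) + 35/8)*(I*sqrt(95)) = (-1*9 + 35/8)*(I*sqrt(95)) = (-9 + 35/8)*(I*sqrt(95)) = -37*I*sqrt(95)/8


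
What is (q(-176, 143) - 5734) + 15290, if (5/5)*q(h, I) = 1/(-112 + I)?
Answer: 296237/31 ≈ 9556.0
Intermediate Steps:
q(h, I) = 1/(-112 + I)
(q(-176, 143) - 5734) + 15290 = (1/(-112 + 143) - 5734) + 15290 = (1/31 - 5734) + 15290 = -177753/31 + 15290 = 296237/31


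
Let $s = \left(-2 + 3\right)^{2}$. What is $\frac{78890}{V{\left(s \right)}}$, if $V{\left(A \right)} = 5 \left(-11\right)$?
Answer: $- \frac{15778}{11} \approx -1434.4$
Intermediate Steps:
$s = 1$ ($s = 1^{2} = 1$)
$V{\left(A \right)} = -55$
$\frac{78890}{V{\left(s \right)}} = \frac{78890}{-55} = 78890 \left(- \frac{1}{55}\right) = - \frac{15778}{11}$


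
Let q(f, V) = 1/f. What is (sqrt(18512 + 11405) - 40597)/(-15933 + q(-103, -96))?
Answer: 4181491/1641100 - 103*sqrt(29917)/1641100 ≈ 2.5371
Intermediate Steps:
(sqrt(18512 + 11405) - 40597)/(-15933 + q(-103, -96)) = (sqrt(18512 + 11405) - 40597)/(-15933 + 1/(-103)) = (sqrt(29917) - 40597)/(-15933 - 1/103) = (-40597 + sqrt(29917))/(-1641100/103) = (-40597 + sqrt(29917))*(-103/1641100) = 4181491/1641100 - 103*sqrt(29917)/1641100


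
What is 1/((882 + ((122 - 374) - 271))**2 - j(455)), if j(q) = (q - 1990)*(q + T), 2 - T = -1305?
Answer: 1/2833551 ≈ 3.5291e-7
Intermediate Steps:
T = 1307 (T = 2 - 1*(-1305) = 2 + 1305 = 1307)
j(q) = (-1990 + q)*(1307 + q) (j(q) = (q - 1990)*(q + 1307) = (-1990 + q)*(1307 + q))
1/((882 + ((122 - 374) - 271))**2 - j(455)) = 1/((882 + ((122 - 374) - 271))**2 - (-2600930 + 455**2 - 683*455)) = 1/((882 + (-252 - 271))**2 - (-2600930 + 207025 - 310765)) = 1/((882 - 523)**2 - 1*(-2704670)) = 1/(359**2 + 2704670) = 1/(128881 + 2704670) = 1/2833551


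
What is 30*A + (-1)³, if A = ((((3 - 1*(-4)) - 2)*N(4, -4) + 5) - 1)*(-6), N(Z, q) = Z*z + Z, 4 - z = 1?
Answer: -15121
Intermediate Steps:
z = 3 (z = 4 - 1*1 = 4 - 1 = 3)
N(Z, q) = 4*Z (N(Z, q) = Z*3 + Z = 3*Z + Z = 4*Z)
A = -504 (A = ((((3 - 1*(-4)) - 2)*(4*4) + 5) - 1)*(-6) = ((((3 + 4) - 2)*16 + 5) - 1)*(-6) = (((7 - 2)*16 + 5) - 1)*(-6) = ((5*16 + 5) - 1)*(-6) = ((80 + 5) - 1)*(-6) = (85 - 1)*(-6) = 84*(-6) = -504)
30*A + (-1)³ = 30*(-504) + (-1)³ = -15120 - 1 = -15121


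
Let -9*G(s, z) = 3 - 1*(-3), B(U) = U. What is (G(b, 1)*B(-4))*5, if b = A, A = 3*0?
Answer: 40/3 ≈ 13.333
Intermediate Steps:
A = 0
b = 0
G(s, z) = -2/3 (G(s, z) = -(3 - 1*(-3))/9 = -(3 + 3)/9 = -1/9*6 = -2/3)
(G(b, 1)*B(-4))*5 = -2/3*(-4)*5 = (8/3)*5 = 40/3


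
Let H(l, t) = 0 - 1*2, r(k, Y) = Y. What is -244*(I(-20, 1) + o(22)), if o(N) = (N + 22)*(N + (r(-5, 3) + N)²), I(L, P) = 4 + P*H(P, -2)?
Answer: -6946680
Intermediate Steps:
H(l, t) = -2 (H(l, t) = 0 - 2 = -2)
I(L, P) = 4 - 2*P (I(L, P) = 4 + P*(-2) = 4 - 2*P)
o(N) = (22 + N)*(N + (3 + N)²) (o(N) = (N + 22)*(N + (3 + N)²) = (22 + N)*(N + (3 + N)²))
-244*(I(-20, 1) + o(22)) = -244*((4 - 2*1) + (198 + 22³ + 29*22² + 163*22)) = -244*((4 - 2) + (198 + 10648 + 29*484 + 3586)) = -244*(2 + (198 + 10648 + 14036 + 3586)) = -244*(2 + 28468) = -244*28470 = -6946680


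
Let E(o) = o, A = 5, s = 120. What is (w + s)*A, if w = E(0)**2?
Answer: 600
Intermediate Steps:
w = 0 (w = 0**2 = 0)
(w + s)*A = (0 + 120)*5 = 120*5 = 600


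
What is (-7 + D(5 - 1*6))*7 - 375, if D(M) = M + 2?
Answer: -417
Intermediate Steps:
D(M) = 2 + M
(-7 + D(5 - 1*6))*7 - 375 = (-7 + (2 + (5 - 1*6)))*7 - 375 = (-7 + (2 + (5 - 6)))*7 - 375 = (-7 + (2 - 1))*7 - 375 = (-7 + 1)*7 - 375 = -6*7 - 375 = -42 - 375 = -417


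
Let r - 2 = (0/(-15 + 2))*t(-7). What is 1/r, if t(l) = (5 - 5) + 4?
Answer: 1/2 ≈ 0.50000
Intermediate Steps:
t(l) = 4 (t(l) = 0 + 4 = 4)
r = 2 (r = 2 + (0/(-15 + 2))*4 = 2 + (0/(-13))*4 = 2 - 1/13*0*4 = 2 + 0*4 = 2 + 0 = 2)
1/r = 1/2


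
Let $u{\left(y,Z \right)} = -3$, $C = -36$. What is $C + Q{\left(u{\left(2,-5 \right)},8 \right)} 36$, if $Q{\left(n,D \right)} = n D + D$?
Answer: $-612$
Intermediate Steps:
$Q{\left(n,D \right)} = D + D n$ ($Q{\left(n,D \right)} = D n + D = D + D n$)
$C + Q{\left(u{\left(2,-5 \right)},8 \right)} 36 = -36 + 8 \left(1 - 3\right) 36 = -36 + 8 \left(-2\right) 36 = -36 - 576 = -612$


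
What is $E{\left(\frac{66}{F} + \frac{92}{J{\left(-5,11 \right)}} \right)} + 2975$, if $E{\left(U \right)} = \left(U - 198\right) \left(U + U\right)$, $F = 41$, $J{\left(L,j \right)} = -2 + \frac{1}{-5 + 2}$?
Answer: $\frac{1714245215}{82369} \approx 20812.0$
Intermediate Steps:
$J{\left(L,j \right)} = - \frac{7}{3}$ ($J{\left(L,j \right)} = -2 + \frac{1}{-3} = -2 - \frac{1}{3} = - \frac{7}{3}$)
$E{\left(U \right)} = 2 U \left(-198 + U\right)$ ($E{\left(U \right)} = \left(-198 + U\right) 2 U = 2 U \left(-198 + U\right)$)
$E{\left(\frac{66}{F} + \frac{92}{J{\left(-5,11 \right)}} \right)} + 2975 = 2 \left(\frac{66}{41} + \frac{92}{- \frac{7}{3}}\right) \left(-198 + \left(\frac{66}{41} + \frac{92}{- \frac{7}{3}}\right)\right) + 2975 = 2 \left(66 \cdot \frac{1}{41} + 92 \left(- \frac{3}{7}\right)\right) \left(-198 + \left(66 \cdot \frac{1}{41} + 92 \left(- \frac{3}{7}\right)\right)\right) + 2975 = 2 \left(\frac{66}{41} - \frac{276}{7}\right) \left(-198 + \left(\frac{66}{41} - \frac{276}{7}\right)\right) + 2975 = 2 \left(- \frac{10854}{287}\right) \left(-198 - \frac{10854}{287}\right) + 2975 = 2 \left(- \frac{10854}{287}\right) \left(- \frac{67680}{287}\right) + 2975 = \frac{1469197440}{82369} + 2975 = \frac{1714245215}{82369}$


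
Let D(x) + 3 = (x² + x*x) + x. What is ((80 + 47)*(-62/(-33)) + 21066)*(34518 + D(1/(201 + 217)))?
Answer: 353318740416880/480491 ≈ 7.3533e+8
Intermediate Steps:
D(x) = -3 + x + 2*x² (D(x) = -3 + ((x² + x*x) + x) = -3 + ((x² + x²) + x) = -3 + (2*x² + x) = -3 + (x + 2*x²) = -3 + x + 2*x²)
((80 + 47)*(-62/(-33)) + 21066)*(34518 + D(1/(201 + 217))) = ((80 + 47)*(-62/(-33)) + 21066)*(34518 + (-3 + 1/(201 + 217) + 2*(1/(201 + 217))²)) = (127*(-62*(-1/33)) + 21066)*(34518 + (-3 + 1/418 + 2*(1/418)²)) = (127*(62/33) + 21066)*(34518 + (-3 + 1/418 + 2*(1/418)²)) = (7874/33 + 21066)*(34518 + (-3 + 1/418 + 2*(1/174724))) = 703052*(34518 + (-3 + 1/418 + 1/87362))/33 = 703052*(34518 - 130938/43681)/33 = (703052/33)*(1507649820/43681) = 353318740416880/480491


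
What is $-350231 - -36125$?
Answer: $-314106$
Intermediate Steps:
$-350231 - -36125 = -350231 + 36125 = -314106$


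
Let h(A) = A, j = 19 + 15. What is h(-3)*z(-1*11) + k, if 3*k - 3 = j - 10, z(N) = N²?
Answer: -354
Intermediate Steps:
j = 34
k = 9 (k = 1 + (34 - 10)/3 = 1 + (⅓)*24 = 1 + 8 = 9)
h(-3)*z(-1*11) + k = -3*(-1*11)² + 9 = -3*(-11)² + 9 = -3*121 + 9 = -363 + 9 = -354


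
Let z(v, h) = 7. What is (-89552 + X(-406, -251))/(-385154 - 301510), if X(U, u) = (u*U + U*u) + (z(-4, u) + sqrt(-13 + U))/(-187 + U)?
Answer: -22585391/135730584 + I*sqrt(419)/407191752 ≈ -0.1664 + 5.027e-8*I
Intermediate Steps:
X(U, u) = (7 + sqrt(-13 + U))/(-187 + U) + 2*U*u (X(U, u) = (u*U + U*u) + (7 + sqrt(-13 + U))/(-187 + U) = (U*u + U*u) + (7 + sqrt(-13 + U))/(-187 + U) = 2*U*u + (7 + sqrt(-13 + U))/(-187 + U) = (7 + sqrt(-13 + U))/(-187 + U) + 2*U*u)
(-89552 + X(-406, -251))/(-385154 - 301510) = (-89552 + (7 + sqrt(-13 - 406) - 374*(-406)*(-251) + 2*(-251)*(-406)**2)/(-187 - 406))/(-385154 - 301510) = (-89552 + (7 + sqrt(-419) - 38112844 + 2*(-251)*164836)/(-593))/(-686664) = (-89552 - (7 + I*sqrt(419) - 38112844 - 82747672)/593)*(-1/686664) = (-89552 - (-120860509 + I*sqrt(419))/593)*(-1/686664) = (-89552 + (120860509/593 - I*sqrt(419)/593))*(-1/686664) = (67756173/593 - I*sqrt(419)/593)*(-1/686664) = -22585391/135730584 + I*sqrt(419)/407191752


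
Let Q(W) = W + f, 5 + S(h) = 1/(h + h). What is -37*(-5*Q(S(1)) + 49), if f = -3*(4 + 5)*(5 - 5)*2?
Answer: -5291/2 ≈ -2645.5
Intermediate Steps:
S(h) = -5 + 1/(2*h) (S(h) = -5 + 1/(h + h) = -5 + 1/(2*h))
f = 0 (f = -27*0*2 = -3*0*2 = 0*2 = 0)
Q(W) = W (Q(W) = W + 0 = W)
-37*(-5*Q(S(1)) + 49) = -37*(-5*(-5 + (½)/1) + 49) = -37*(-5*(-5 + (½)*1) + 49) = -37*(-5*(-5 + ½) + 49) = -37*(-5*(-9/2) + 49) = -37*(45/2 + 49) = -37*143/2 = -5291/2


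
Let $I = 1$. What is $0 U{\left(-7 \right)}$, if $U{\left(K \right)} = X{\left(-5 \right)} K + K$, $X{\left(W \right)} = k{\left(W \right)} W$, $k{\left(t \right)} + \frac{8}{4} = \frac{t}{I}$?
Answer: $0$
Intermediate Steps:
$k{\left(t \right)} = -2 + t$ ($k{\left(t \right)} = -2 + \frac{t}{1} = -2 + t 1 = -2 + t$)
$X{\left(W \right)} = W \left(-2 + W\right)$ ($X{\left(W \right)} = \left(-2 + W\right) W = W \left(-2 + W\right)$)
$U{\left(K \right)} = 36 K$ ($U{\left(K \right)} = - 5 \left(-2 - 5\right) K + K = \left(-5\right) \left(-7\right) K + K = 35 K + K = 36 K$)
$0 U{\left(-7 \right)} = 0 \cdot 36 \left(-7\right) = 0 \left(-252\right) = 0$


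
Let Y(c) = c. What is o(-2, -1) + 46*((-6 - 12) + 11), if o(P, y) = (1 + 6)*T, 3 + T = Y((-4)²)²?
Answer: 1449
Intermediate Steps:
T = 253 (T = -3 + ((-4)²)² = -3 + 16² = -3 + 256 = 253)
o(P, y) = 1771 (o(P, y) = (1 + 6)*253 = 7*253 = 1771)
o(-2, -1) + 46*((-6 - 12) + 11) = 1771 + 46*((-6 - 12) + 11) = 1771 + 46*(-18 + 11) = 1771 + 46*(-7) = 1771 - 322 = 1449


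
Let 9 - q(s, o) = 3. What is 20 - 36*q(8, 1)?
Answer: -196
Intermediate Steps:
q(s, o) = 6 (q(s, o) = 9 - 1*3 = 9 - 3 = 6)
20 - 36*q(8, 1) = 20 - 36*6 = 20 - 216 = -196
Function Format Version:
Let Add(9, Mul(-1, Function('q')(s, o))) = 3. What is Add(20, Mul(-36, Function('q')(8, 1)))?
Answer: -196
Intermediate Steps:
Function('q')(s, o) = 6 (Function('q')(s, o) = Add(9, Mul(-1, 3)) = Add(9, -3) = 6)
Add(20, Mul(-36, Function('q')(8, 1))) = Add(20, Mul(-36, 6)) = Add(20, -216) = -196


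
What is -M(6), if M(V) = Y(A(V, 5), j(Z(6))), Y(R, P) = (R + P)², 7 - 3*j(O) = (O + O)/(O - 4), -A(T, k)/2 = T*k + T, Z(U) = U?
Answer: -46225/9 ≈ -5136.1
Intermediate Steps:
A(T, k) = -2*T - 2*T*k (A(T, k) = -2*(T*k + T) = -2*(T + T*k) = -2*T - 2*T*k)
j(O) = 7/3 - 2*O/(3*(-4 + O)) (j(O) = 7/3 - (O + O)/(3*(O - 4)) = 7/3 - 2*O/(3*(-4 + O)))
Y(R, P) = (P + R)²
M(V) = (⅓ - 12*V)² (M(V) = ((-28 + 5*6)/(3*(-4 + 6)) - 2*V*(1 + 5))² = ((⅓)*(-28 + 30)/2 - 2*V*6)² = ((⅓)*(½)*2 - 12*V)² = (⅓ - 12*V)²)
-M(6) = -(-1 + 36*6)²/9 = -(-1 + 216)²/9 = -215²/9 = -46225/9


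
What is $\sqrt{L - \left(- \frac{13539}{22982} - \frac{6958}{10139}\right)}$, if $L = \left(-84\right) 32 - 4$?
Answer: $\frac{i \sqrt{146094928494626419622}}{233014498} \approx 51.872 i$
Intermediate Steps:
$L = -2692$ ($L = -2688 - 4 = -2692$)
$\sqrt{L - \left(- \frac{13539}{22982} - \frac{6958}{10139}\right)} = \sqrt{-2692 - \left(- \frac{13539}{22982} - \frac{6958}{10139}\right)} = \sqrt{-2692 - - \frac{297180677}{233014498}} = \sqrt{-2692 + \left(\frac{6958}{10139} + \frac{13539}{22982}\right)} = \sqrt{-2692 + \frac{297180677}{233014498}} = \sqrt{- \frac{626977847939}{233014498}} = \frac{i \sqrt{146094928494626419622}}{233014498}$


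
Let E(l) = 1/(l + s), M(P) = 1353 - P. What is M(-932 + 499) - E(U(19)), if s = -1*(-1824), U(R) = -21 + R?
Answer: 3254091/1822 ≈ 1786.0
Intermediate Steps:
s = 1824
E(l) = 1/(1824 + l) (E(l) = 1/(l + 1824) = 1/(1824 + l))
M(-932 + 499) - E(U(19)) = (1353 - (-932 + 499)) - 1/(1824 + (-21 + 19)) = (1353 - 1*(-433)) - 1/(1824 - 2) = (1353 + 433) - 1/1822 = 1786 - 1*1/1822 = 1786 - 1/1822 = 3254091/1822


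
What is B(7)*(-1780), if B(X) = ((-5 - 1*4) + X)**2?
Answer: -7120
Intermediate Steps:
B(X) = (-9 + X)**2 (B(X) = ((-5 - 4) + X)**2 = (-9 + X)**2)
B(7)*(-1780) = (-9 + 7)**2*(-1780) = (-2)**2*(-1780) = 4*(-1780) = -7120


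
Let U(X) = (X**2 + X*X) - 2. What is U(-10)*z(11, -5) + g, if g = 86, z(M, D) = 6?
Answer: 1274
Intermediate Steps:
U(X) = -2 + 2*X**2 (U(X) = (X**2 + X**2) - 2 = 2*X**2 - 2 = -2 + 2*X**2)
U(-10)*z(11, -5) + g = (-2 + 2*(-10)**2)*6 + 86 = (-2 + 2*100)*6 + 86 = (-2 + 200)*6 + 86 = 198*6 + 86 = 1188 + 86 = 1274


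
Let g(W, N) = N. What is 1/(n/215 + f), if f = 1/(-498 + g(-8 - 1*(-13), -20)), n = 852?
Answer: 111370/441121 ≈ 0.25247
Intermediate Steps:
f = -1/518 (f = 1/(-498 - 20) = 1/(-518) = -1/518 ≈ -0.0019305)
1/(n/215 + f) = 1/(852/215 - 1/518) = 1/(441121/111370) = 111370/441121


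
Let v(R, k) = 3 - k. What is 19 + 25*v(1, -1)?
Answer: 119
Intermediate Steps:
v(R, k) = 3 - k
19 + 25*v(1, -1) = 19 + 25*(3 - 1*(-1)) = 19 + 25*(3 + 1) = 19 + 25*4 = 19 + 100 = 119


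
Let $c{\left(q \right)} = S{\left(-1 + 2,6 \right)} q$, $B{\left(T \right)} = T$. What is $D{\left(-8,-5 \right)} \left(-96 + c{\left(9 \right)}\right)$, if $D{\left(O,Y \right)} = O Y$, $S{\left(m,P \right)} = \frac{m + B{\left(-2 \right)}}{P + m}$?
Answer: $- \frac{27240}{7} \approx -3891.4$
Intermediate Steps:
$S{\left(m,P \right)} = \frac{-2 + m}{P + m}$ ($S{\left(m,P \right)} = \frac{m - 2}{P + m} = \frac{-2 + m}{P + m}$)
$c{\left(q \right)} = - \frac{q}{7}$ ($c{\left(q \right)} = \frac{-2 + \left(-1 + 2\right)}{6 + \left(-1 + 2\right)} q = \frac{-2 + 1}{6 + 1} q = \frac{1}{7} \left(-1\right) q = - \frac{q}{7}$)
$D{\left(-8,-5 \right)} \left(-96 + c{\left(9 \right)}\right) = \left(-8\right) \left(-5\right) \left(-96 - \frac{9}{7}\right) = 40 \left(-96 - \frac{9}{7}\right) = 40 \left(- \frac{681}{7}\right) = - \frac{27240}{7}$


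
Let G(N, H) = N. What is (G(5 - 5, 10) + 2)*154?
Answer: 308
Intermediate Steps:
(G(5 - 5, 10) + 2)*154 = ((5 - 5) + 2)*154 = (0 + 2)*154 = 2*154 = 308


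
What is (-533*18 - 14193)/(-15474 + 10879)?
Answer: 23787/4595 ≈ 5.1767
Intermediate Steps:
(-533*18 - 14193)/(-15474 + 10879) = (-9594 - 14193)/(-4595) = -23787*(-1/4595) = 23787/4595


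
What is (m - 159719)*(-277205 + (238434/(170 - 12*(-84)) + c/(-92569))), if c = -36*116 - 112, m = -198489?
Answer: 5410032967881574400/54523141 ≈ 9.9225e+10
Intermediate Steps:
c = -4288 (c = -4176 - 112 = -4288)
(m - 159719)*(-277205 + (238434/(170 - 12*(-84)) + c/(-92569))) = (-198489 - 159719)*(-277205 + (238434/(170 - 12*(-84)) - 4288/(-92569))) = -358208*(-277205 + (238434/(170 + 1008) - 4288*(-1/92569))) = -358208*(-277205 + (238434/1178 + 4288/92569)) = -358208*(-277205 + (238434*(1/1178) + 4288/92569)) = -358208*(-277205 + (119217/589 + 4288/92569)) = -358208*(-277205 + 11038324105/54523141) = -358208*(-15103048976800/54523141) = 5410032967881574400/54523141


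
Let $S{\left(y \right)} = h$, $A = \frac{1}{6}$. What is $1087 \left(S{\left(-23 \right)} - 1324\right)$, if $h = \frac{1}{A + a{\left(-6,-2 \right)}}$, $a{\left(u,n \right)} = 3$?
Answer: $- \frac{27338050}{19} \approx -1.4388 \cdot 10^{6}$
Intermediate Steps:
$A = \frac{1}{6} \approx 0.16667$
$h = \frac{6}{19}$ ($h = \frac{1}{\frac{1}{6} + 3} = \frac{1}{\frac{19}{6}} = \frac{6}{19} \approx 0.31579$)
$S{\left(y \right)} = \frac{6}{19}$
$1087 \left(S{\left(-23 \right)} - 1324\right) = 1087 \left(\frac{6}{19} - 1324\right) = 1087 \left(- \frac{25150}{19}\right) = - \frac{27338050}{19}$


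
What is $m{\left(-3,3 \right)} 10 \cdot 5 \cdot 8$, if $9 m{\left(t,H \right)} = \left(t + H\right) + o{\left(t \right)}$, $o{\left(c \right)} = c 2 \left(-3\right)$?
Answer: $800$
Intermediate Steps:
$o{\left(c \right)} = - 6 c$ ($o{\left(c \right)} = 2 c \left(-3\right) = - 6 c$)
$m{\left(t,H \right)} = - \frac{5 t}{9} + \frac{H}{9}$ ($m{\left(t,H \right)} = \frac{\left(t + H\right) - 6 t}{9} = \frac{\left(H + t\right) - 6 t}{9} = \frac{H - 5 t}{9} = - \frac{5 t}{9} + \frac{H}{9}$)
$m{\left(-3,3 \right)} 10 \cdot 5 \cdot 8 = \left(\left(- \frac{5}{9}\right) \left(-3\right) + \frac{1}{9} \cdot 3\right) 10 \cdot 5 \cdot 8 = \left(\frac{5}{3} + \frac{1}{3}\right) 10 \cdot 40 = 2 \cdot 10 \cdot 40 = 20 \cdot 40 = 800$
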